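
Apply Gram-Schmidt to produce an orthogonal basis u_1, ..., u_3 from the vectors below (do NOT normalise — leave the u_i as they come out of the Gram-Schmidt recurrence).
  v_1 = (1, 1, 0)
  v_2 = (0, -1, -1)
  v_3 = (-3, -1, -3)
Orthogonal basis:
  u_1 = (1, 1, 0)
  u_2 = (1/2, -1/2, -1)
  u_3 = (-5/3, 5/3, -5/3)

Apply the Gram-Schmidt recurrence
  u_1 = v_1
  u_i = v_i − Σ_{j<i} ((v_i · u_j) / (u_j · u_j)) · u_j.

Step by step this gives:
  u_1 = (1, 1, 0)
  u_2 = (1/2, -1/2, -1)
  u_3 = (-5/3, 5/3, -5/3)

Orthogonality check:
  u_2 · u_1 = 0 (should be 0)
  u_3 · u_1 = 0 (should be 0)
  u_3 · u_2 = 0 (should be 0)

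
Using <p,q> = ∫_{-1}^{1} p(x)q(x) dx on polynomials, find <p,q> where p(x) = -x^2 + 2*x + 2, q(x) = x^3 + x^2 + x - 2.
<p,q> = -18/5

Expand the product: p(x)·q(x) = -x^5 + x^4 + 3*x^3 + 6*x^2 - 2*x - 4.
∫_{-1}^{1} of each monomial x^k gives [2/(k+1) if k even, 0 if k odd]. Integrating term-by-term (or equivalently evaluating the antiderivative F(x) = -x^6/6 + x^5/5 + 3*x^4/4 + 2*x^3 - x^2 - 4*x at the endpoints):
  F(1) − F(−1) = -133/60 − (83/60) = -18/5.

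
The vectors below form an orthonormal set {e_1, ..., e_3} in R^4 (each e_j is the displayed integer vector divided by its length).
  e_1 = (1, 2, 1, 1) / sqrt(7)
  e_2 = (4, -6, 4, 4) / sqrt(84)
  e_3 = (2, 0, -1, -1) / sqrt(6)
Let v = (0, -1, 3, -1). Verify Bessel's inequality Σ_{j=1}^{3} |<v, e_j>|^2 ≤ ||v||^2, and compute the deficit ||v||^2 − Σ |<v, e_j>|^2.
Σ |<v, e_j>|^2 = 3; ||v||^2 = 11; deficit = 8

Write each e_j = u_j / sqrt(<u_j, u_j>) where u_j is the displayed integer vector. Then <v, e_j> = <v, u_j> / sqrt(<u_j, u_j>), so |<v, e_j>|^2 = <v, u_j>^2 / <u_j, u_j>.
Coefficients: <v, e_1> = 0/sqrt(7), <v, e_2> = 14/sqrt(84), <v, e_3> = -2/sqrt(6).
Square and sum: Σ |<v, e_j>|^2 = 3.
Compute ||v||^2 = v·v = 11.
Deficit = 11 − 3 = 8 ≥ 0, confirming Bessel's inequality. (The deficit equals ||v − Σ <v,e_j> e_j||^2, the squared distance from v to span{e_j}.)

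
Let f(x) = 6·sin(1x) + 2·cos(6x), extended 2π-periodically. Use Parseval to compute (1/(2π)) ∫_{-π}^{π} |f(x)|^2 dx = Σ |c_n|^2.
Σ |c_n|^2 = 20

Expand |f|^2 and use orthogonality of {sin(nx), cos(mx)} on [-π, π]:
  ∫_{-π}^{π} sin(nx)^2 dx = π, ∫ cos(mx)^2 dx = π, and cross terms integrate to 0.
So ∫_{-π}^{π} f(x)^2 dx = 6^2 · π + 2^2 · π = (36 + 4)π.
Divide by 2π: (36 + 4)/2 = 20.
By Parseval, this equals Σ |c_n|^2.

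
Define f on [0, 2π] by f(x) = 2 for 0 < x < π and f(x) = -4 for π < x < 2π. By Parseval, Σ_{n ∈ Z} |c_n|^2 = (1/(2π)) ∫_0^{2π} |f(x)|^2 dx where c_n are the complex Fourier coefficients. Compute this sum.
Σ |c_n|^2 = 10

Parseval equates the L^2 energy of f (normalised by 1/(2π)) with the ℓ^2 sum of its Fourier coefficients: (1/(2π)) ∫_0^{2π} |f|^2 = Σ |c_n|^2.
Compute the left side: (1/(2π)) [∫_0^π 2^2 dx + ∫_π^{2π} (-4)^2 dx] = (1/(2π)) · (4π + 16π) = (4 + 16)/2 = 10.
So Σ_{n ∈ Z} |c_n|^2 = 10.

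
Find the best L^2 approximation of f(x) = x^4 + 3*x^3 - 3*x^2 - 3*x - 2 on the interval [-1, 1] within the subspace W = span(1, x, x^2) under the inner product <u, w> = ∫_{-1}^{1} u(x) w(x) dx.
g(x) = -15*x^2/7 - 6*x/5 - 73/35

The best approximation g ∈ W is the orthogonal projection of f onto W. Writing g = a_0 + a_1 x + a_2 x^2, the coefficients solve the normal equations G · a = b where
  G_{ij} = <φ_i, φ_j> and b_i = <f, φ_i>, with φ_0 = 1, φ_1 = x, φ_2 = x^2.
G =
  [2, 0, 2/3]
  [0, 2/3, 0]
  [2/3, 0, 2/5],
b = (-28/5, -4/5, -236/105).
Solving gives a_0 = -73/35, a_1 = -6/5, a_2 = -15/7, so
  g(x) = -15*x^2/7 - 6*x/5 - 73/35.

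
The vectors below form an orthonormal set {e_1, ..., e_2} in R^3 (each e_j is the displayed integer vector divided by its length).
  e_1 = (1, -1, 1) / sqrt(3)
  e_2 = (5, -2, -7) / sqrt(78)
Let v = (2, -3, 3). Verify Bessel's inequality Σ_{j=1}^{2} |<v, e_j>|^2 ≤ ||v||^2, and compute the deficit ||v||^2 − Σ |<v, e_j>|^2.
Σ |<v, e_j>|^2 = 563/26; ||v||^2 = 22; deficit = 9/26

Write each e_j = u_j / sqrt(<u_j, u_j>) where u_j is the displayed integer vector. Then <v, e_j> = <v, u_j> / sqrt(<u_j, u_j>), so |<v, e_j>|^2 = <v, u_j>^2 / <u_j, u_j>.
Coefficients: <v, e_1> = 8/sqrt(3), <v, e_2> = -5/sqrt(78).
Square and sum: Σ |<v, e_j>|^2 = 563/26.
Compute ||v||^2 = v·v = 22.
Deficit = 22 − 563/26 = 9/26 ≥ 0, confirming Bessel's inequality. (The deficit equals ||v − Σ <v,e_j> e_j||^2, the squared distance from v to span{e_j}.)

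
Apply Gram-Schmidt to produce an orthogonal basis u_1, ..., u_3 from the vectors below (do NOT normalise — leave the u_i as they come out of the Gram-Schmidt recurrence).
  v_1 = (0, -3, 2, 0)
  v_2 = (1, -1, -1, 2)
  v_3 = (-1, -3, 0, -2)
Orthogonal basis:
  u_1 = (0, -3, 2, 0)
  u_2 = (1, -10/13, -15/13, 2)
  u_3 = (-11/18, -11/9, -11/6, -11/9)

Apply the Gram-Schmidt recurrence
  u_1 = v_1
  u_i = v_i − Σ_{j<i} ((v_i · u_j) / (u_j · u_j)) · u_j.

Step by step this gives:
  u_1 = (0, -3, 2, 0)
  u_2 = (1, -10/13, -15/13, 2)
  u_3 = (-11/18, -11/9, -11/6, -11/9)

Orthogonality check:
  u_2 · u_1 = 0 (should be 0)
  u_3 · u_1 = 0 (should be 0)
  u_3 · u_2 = 0 (should be 0)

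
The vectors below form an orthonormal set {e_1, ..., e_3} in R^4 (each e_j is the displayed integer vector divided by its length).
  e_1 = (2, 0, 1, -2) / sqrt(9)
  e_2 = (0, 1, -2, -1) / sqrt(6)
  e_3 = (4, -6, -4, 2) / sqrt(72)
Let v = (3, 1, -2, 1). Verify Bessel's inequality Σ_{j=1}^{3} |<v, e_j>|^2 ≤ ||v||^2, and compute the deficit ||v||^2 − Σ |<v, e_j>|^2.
Σ |<v, e_j>|^2 = 20/3; ||v||^2 = 15; deficit = 25/3

Write each e_j = u_j / sqrt(<u_j, u_j>) where u_j is the displayed integer vector. Then <v, e_j> = <v, u_j> / sqrt(<u_j, u_j>), so |<v, e_j>|^2 = <v, u_j>^2 / <u_j, u_j>.
Coefficients: <v, e_1> = 2/sqrt(9), <v, e_2> = 4/sqrt(6), <v, e_3> = 16/sqrt(72).
Square and sum: Σ |<v, e_j>|^2 = 20/3.
Compute ||v||^2 = v·v = 15.
Deficit = 15 − 20/3 = 25/3 ≥ 0, confirming Bessel's inequality. (The deficit equals ||v − Σ <v,e_j> e_j||^2, the squared distance from v to span{e_j}.)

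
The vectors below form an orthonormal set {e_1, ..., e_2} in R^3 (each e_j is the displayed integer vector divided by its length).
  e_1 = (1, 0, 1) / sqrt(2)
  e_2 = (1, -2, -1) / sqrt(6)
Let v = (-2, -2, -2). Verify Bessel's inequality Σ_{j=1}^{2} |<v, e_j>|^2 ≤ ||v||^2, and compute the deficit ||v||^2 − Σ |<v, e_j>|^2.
Σ |<v, e_j>|^2 = 32/3; ||v||^2 = 12; deficit = 4/3

Write each e_j = u_j / sqrt(<u_j, u_j>) where u_j is the displayed integer vector. Then <v, e_j> = <v, u_j> / sqrt(<u_j, u_j>), so |<v, e_j>|^2 = <v, u_j>^2 / <u_j, u_j>.
Coefficients: <v, e_1> = -4/sqrt(2), <v, e_2> = 4/sqrt(6).
Square and sum: Σ |<v, e_j>|^2 = 32/3.
Compute ||v||^2 = v·v = 12.
Deficit = 12 − 32/3 = 4/3 ≥ 0, confirming Bessel's inequality. (The deficit equals ||v − Σ <v,e_j> e_j||^2, the squared distance from v to span{e_j}.)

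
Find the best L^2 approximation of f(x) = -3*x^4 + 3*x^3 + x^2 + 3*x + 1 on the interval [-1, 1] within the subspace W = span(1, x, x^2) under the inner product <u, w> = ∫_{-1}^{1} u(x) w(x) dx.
g(x) = -11*x^2/7 + 24*x/5 + 44/35

The best approximation g ∈ W is the orthogonal projection of f onto W. Writing g = a_0 + a_1 x + a_2 x^2, the coefficients solve the normal equations G · a = b where
  G_{ij} = <φ_i, φ_j> and b_i = <f, φ_i>, with φ_0 = 1, φ_1 = x, φ_2 = x^2.
G =
  [2, 0, 2/3]
  [0, 2/3, 0]
  [2/3, 0, 2/5],
b = (22/15, 16/5, 22/105).
Solving gives a_0 = 44/35, a_1 = 24/5, a_2 = -11/7, so
  g(x) = -11*x^2/7 + 24*x/5 + 44/35.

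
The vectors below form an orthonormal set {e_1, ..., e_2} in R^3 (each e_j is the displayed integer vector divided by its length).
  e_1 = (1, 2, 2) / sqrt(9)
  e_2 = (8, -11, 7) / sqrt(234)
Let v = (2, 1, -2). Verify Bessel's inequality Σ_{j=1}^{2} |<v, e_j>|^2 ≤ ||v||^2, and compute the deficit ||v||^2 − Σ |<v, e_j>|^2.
Σ |<v, e_j>|^2 = 9/26; ||v||^2 = 9; deficit = 225/26

Write each e_j = u_j / sqrt(<u_j, u_j>) where u_j is the displayed integer vector. Then <v, e_j> = <v, u_j> / sqrt(<u_j, u_j>), so |<v, e_j>|^2 = <v, u_j>^2 / <u_j, u_j>.
Coefficients: <v, e_1> = 0/sqrt(9), <v, e_2> = -9/sqrt(234).
Square and sum: Σ |<v, e_j>|^2 = 9/26.
Compute ||v||^2 = v·v = 9.
Deficit = 9 − 9/26 = 225/26 ≥ 0, confirming Bessel's inequality. (The deficit equals ||v − Σ <v,e_j> e_j||^2, the squared distance from v to span{e_j}.)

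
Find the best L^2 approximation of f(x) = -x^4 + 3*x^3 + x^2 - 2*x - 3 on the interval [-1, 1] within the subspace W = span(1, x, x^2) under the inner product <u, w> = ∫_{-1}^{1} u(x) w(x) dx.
g(x) = x^2/7 - x/5 - 102/35

The best approximation g ∈ W is the orthogonal projection of f onto W. Writing g = a_0 + a_1 x + a_2 x^2, the coefficients solve the normal equations G · a = b where
  G_{ij} = <φ_i, φ_j> and b_i = <f, φ_i>, with φ_0 = 1, φ_1 = x, φ_2 = x^2.
G =
  [2, 0, 2/3]
  [0, 2/3, 0]
  [2/3, 0, 2/5],
b = (-86/15, -2/15, -66/35).
Solving gives a_0 = -102/35, a_1 = -1/5, a_2 = 1/7, so
  g(x) = x^2/7 - x/5 - 102/35.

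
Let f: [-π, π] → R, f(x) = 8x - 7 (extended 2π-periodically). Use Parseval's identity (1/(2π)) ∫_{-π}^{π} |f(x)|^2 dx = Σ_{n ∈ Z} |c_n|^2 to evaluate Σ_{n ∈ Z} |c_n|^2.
Σ |c_n|^2 = 64π^2/3 + 49

Expand and integrate term by term over [-π, π]:
  ∫ (8x)^2 dx = 64·(2π^3/3); ∫ 2·8·(-7)·x dx = 0 (odd integrand); ∫ (-7)^2 dx = 49·2π.
So (1/(2π)) ∫_{-π}^{π} (8x - 7)^2 dx = 64π^2/3 + 49 = 64π^2/3 + 49.
Parseval ⇒ Σ |c_n|^2 = 64π^2/3 + 49.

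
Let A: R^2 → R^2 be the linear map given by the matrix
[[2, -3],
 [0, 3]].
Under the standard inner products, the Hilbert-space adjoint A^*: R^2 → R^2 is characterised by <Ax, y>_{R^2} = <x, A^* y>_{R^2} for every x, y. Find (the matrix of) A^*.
A^* = A^T =
[[2, 0],
 [-3, 3]]

For real matrices with standard dot products, the defining identity <Ax, y> = <x, A^* y> gives (Ax)^T y = x^T (A^*) y, i.e. x^T A^T y = x^T (A^*) y. Since this holds for all x, y, we must have A^* = A^T. Therefore
A^* =
[[2, 0],
 [-3, 3]].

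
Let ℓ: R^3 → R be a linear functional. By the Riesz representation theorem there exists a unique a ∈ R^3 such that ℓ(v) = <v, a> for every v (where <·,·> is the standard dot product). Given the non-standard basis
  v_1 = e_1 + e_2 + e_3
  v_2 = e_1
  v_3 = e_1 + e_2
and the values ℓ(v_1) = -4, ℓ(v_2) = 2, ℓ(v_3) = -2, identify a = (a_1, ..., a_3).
a = (2, -4, -2)

Write a = (a_1, ..., a_3) in the standard basis. For each basis vector v_i, ℓ(v_i) = <v_i, a> is a linear equation in the a_j's. Collect the n equations into a matrix system V a = ℓ, where row i of V is v_i (expressed in the standard basis). Since V is invertible (lower-triangular with 1s on the diagonal, up to permutation), solve by back-substitution:
  V =
[[1, 1, 1],
 [1, 0, 0],
 [1, 1, 0]]
  V a = (-4, 2, -2)
Solving gives a = (2, -4, -2).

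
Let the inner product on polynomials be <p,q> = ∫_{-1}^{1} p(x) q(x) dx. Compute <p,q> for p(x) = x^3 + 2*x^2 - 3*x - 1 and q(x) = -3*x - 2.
<p,q> = 92/15

Expand the product: p(x)·q(x) = -3*x^4 - 8*x^3 + 5*x^2 + 9*x + 2.
∫_{-1}^{1} of each monomial x^k gives [2/(k+1) if k even, 0 if k odd]. Integrating term-by-term (or equivalently evaluating the antiderivative F(x) = -3*x^5/5 - 2*x^4 + 5*x^3/3 + 9*x^2/2 + 2*x at the endpoints):
  F(1) − F(−1) = 167/30 − (-17/30) = 92/15.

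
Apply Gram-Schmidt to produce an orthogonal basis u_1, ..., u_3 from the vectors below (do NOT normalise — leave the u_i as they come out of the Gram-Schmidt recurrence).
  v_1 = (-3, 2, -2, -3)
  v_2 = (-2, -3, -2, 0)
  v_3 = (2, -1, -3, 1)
Orthogonal basis:
  u_1 = (-3, 2, -2, -3)
  u_2 = (-20/13, -43/13, -22/13, 6/13)
  u_3 = (279/142, 39/71, -198/71, 37/142)

Apply the Gram-Schmidt recurrence
  u_1 = v_1
  u_i = v_i − Σ_{j<i} ((v_i · u_j) / (u_j · u_j)) · u_j.

Step by step this gives:
  u_1 = (-3, 2, -2, -3)
  u_2 = (-20/13, -43/13, -22/13, 6/13)
  u_3 = (279/142, 39/71, -198/71, 37/142)

Orthogonality check:
  u_2 · u_1 = 0 (should be 0)
  u_3 · u_1 = 0 (should be 0)
  u_3 · u_2 = 0 (should be 0)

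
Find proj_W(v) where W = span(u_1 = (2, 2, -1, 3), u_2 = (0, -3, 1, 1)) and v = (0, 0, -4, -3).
proj_W(v) = (-83/91, 136/91, -9/26, -395/182)

Set up U = [u_1 | ... | u_2] ∈ R^(4×2). The projector onto W = col(U) is P = U (U^T U)^(-1) U^T.
Compute U^T U =
  [18, -4]
  [-4, 11],
and U^T v = (-5, -7).
Solve U^T U · c = U^T v for the coefficients: c = (-83/182, -73/91). The projection is proj_W(v) = U c.
Check: (v - proj_W(v)) · u_1 = 0  (should be 0).
Check: (v - proj_W(v)) · u_2 = 0  (should be 0).
Result: proj_W(v) = (-83/91, 136/91, -9/26, -395/182).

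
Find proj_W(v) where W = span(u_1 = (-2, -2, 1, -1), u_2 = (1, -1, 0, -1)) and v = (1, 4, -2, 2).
proj_W(v) = (38/29, 110/29, -37/29, 73/29)

Set up U = [u_1 | ... | u_2] ∈ R^(4×2). The projector onto W = col(U) is P = U (U^T U)^(-1) U^T.
Compute U^T U =
  [10, 1]
  [1, 3],
and U^T v = (-14, -5).
Solve U^T U · c = U^T v for the coefficients: c = (-37/29, -36/29). The projection is proj_W(v) = U c.
Check: (v - proj_W(v)) · u_1 = 0  (should be 0).
Check: (v - proj_W(v)) · u_2 = 0  (should be 0).
Result: proj_W(v) = (38/29, 110/29, -37/29, 73/29).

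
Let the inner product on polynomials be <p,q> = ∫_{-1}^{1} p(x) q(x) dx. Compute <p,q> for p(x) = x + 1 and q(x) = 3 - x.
<p,q> = 16/3

Expand the product: p(x)·q(x) = -x^2 + 2*x + 3.
∫_{-1}^{1} of each monomial x^k gives [2/(k+1) if k even, 0 if k odd]. Integrating term-by-term (or equivalently evaluating the antiderivative F(x) = -x^3/3 + x^2 + 3*x at the endpoints):
  F(1) − F(−1) = 11/3 − (-5/3) = 16/3.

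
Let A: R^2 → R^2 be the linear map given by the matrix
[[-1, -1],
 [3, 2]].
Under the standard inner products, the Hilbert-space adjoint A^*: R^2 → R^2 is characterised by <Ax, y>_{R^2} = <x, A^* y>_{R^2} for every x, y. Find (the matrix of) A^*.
A^* = A^T =
[[-1, 3],
 [-1, 2]]

For real matrices with standard dot products, the defining identity <Ax, y> = <x, A^* y> gives (Ax)^T y = x^T (A^*) y, i.e. x^T A^T y = x^T (A^*) y. Since this holds for all x, y, we must have A^* = A^T. Therefore
A^* =
[[-1, 3],
 [-1, 2]].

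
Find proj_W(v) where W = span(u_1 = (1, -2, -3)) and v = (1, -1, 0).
proj_W(v) = (3/14, -3/7, -9/14)

Set up U = [u_1 | ... | u_1] ∈ R^(3×1). The projector onto W = col(U) is P = U (U^T U)^(-1) U^T.
Compute U^T U =
  [14],
and U^T v = (3).
Solve U^T U · c = U^T v for the coefficients: c = (3/14). The projection is proj_W(v) = U c.
Check: (v - proj_W(v)) · u_1 = 0  (should be 0).
Result: proj_W(v) = (3/14, -3/7, -9/14).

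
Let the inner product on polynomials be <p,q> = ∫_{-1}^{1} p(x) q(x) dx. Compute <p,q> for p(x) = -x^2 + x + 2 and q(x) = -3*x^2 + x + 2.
<p,q> = 68/15

Expand the product: p(x)·q(x) = 3*x^4 - 4*x^3 - 7*x^2 + 4*x + 4.
∫_{-1}^{1} of each monomial x^k gives [2/(k+1) if k even, 0 if k odd]. Integrating term-by-term (or equivalently evaluating the antiderivative F(x) = 3*x^5/5 - x^4 - 7*x^3/3 + 2*x^2 + 4*x at the endpoints):
  F(1) − F(−1) = 49/15 − (-19/15) = 68/15.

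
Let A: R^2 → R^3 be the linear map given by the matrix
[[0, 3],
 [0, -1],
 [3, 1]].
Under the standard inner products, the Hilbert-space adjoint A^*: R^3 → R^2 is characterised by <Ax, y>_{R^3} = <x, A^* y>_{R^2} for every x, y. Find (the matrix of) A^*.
A^* = A^T =
[[0, 0, 3],
 [3, -1, 1]]

For real matrices with standard dot products, the defining identity <Ax, y> = <x, A^* y> gives (Ax)^T y = x^T (A^*) y, i.e. x^T A^T y = x^T (A^*) y. Since this holds for all x, y, we must have A^* = A^T. Therefore
A^* =
[[0, 0, 3],
 [3, -1, 1]].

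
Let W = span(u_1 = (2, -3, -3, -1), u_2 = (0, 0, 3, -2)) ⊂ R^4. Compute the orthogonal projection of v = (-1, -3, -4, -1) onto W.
proj_W(v) = (38/25, -57/25, -84/25, -1/25)

Set up U = [u_1 | ... | u_2] ∈ R^(4×2). The projector onto W = col(U) is P = U (U^T U)^(-1) U^T.
Compute U^T U =
  [23, -7]
  [-7, 13],
and U^T v = (20, -10).
Solve U^T U · c = U^T v for the coefficients: c = (19/25, -9/25). The projection is proj_W(v) = U c.
Check: (v - proj_W(v)) · u_1 = 0  (should be 0).
Check: (v - proj_W(v)) · u_2 = 0  (should be 0).
Result: proj_W(v) = (38/25, -57/25, -84/25, -1/25).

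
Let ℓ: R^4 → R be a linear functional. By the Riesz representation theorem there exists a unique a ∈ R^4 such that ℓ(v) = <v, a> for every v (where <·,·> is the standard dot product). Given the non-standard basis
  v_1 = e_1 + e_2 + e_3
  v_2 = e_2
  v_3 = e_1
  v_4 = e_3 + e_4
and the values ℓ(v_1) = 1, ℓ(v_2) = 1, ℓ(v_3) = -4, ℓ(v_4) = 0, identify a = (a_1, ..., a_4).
a = (-4, 1, 4, -4)

Write a = (a_1, ..., a_4) in the standard basis. For each basis vector v_i, ℓ(v_i) = <v_i, a> is a linear equation in the a_j's. Collect the n equations into a matrix system V a = ℓ, where row i of V is v_i (expressed in the standard basis). Since V is invertible (lower-triangular with 1s on the diagonal, up to permutation), solve by back-substitution:
  V =
[[1, 1, 1, 0],
 [0, 1, 0, 0],
 [1, 0, 0, 0],
 [0, 0, 1, 1]]
  V a = (1, 1, -4, 0)
Solving gives a = (-4, 1, 4, -4).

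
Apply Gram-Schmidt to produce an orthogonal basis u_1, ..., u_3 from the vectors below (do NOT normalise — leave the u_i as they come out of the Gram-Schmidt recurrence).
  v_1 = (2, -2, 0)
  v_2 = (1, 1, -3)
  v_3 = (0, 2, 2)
Orthogonal basis:
  u_1 = (2, -2, 0)
  u_2 = (1, 1, -3)
  u_3 = (15/11, 15/11, 10/11)

Apply the Gram-Schmidt recurrence
  u_1 = v_1
  u_i = v_i − Σ_{j<i} ((v_i · u_j) / (u_j · u_j)) · u_j.

Step by step this gives:
  u_1 = (2, -2, 0)
  u_2 = (1, 1, -3)
  u_3 = (15/11, 15/11, 10/11)

Orthogonality check:
  u_2 · u_1 = 0 (should be 0)
  u_3 · u_1 = 0 (should be 0)
  u_3 · u_2 = 0 (should be 0)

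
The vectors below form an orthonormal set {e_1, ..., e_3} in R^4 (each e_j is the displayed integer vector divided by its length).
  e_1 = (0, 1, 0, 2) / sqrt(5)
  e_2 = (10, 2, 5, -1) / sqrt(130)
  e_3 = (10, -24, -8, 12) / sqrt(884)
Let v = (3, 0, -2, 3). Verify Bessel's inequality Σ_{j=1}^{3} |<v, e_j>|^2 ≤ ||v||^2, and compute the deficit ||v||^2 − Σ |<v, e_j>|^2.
Σ |<v, e_j>|^2 = 579/34; ||v||^2 = 22; deficit = 169/34

Write each e_j = u_j / sqrt(<u_j, u_j>) where u_j is the displayed integer vector. Then <v, e_j> = <v, u_j> / sqrt(<u_j, u_j>), so |<v, e_j>|^2 = <v, u_j>^2 / <u_j, u_j>.
Coefficients: <v, e_1> = 6/sqrt(5), <v, e_2> = 17/sqrt(130), <v, e_3> = 82/sqrt(884).
Square and sum: Σ |<v, e_j>|^2 = 579/34.
Compute ||v||^2 = v·v = 22.
Deficit = 22 − 579/34 = 169/34 ≥ 0, confirming Bessel's inequality. (The deficit equals ||v − Σ <v,e_j> e_j||^2, the squared distance from v to span{e_j}.)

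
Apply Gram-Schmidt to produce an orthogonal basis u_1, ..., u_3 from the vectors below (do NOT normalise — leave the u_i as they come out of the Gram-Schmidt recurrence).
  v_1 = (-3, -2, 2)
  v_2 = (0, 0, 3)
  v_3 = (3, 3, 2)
Orthogonal basis:
  u_1 = (-3, -2, 2)
  u_2 = (18/17, 12/17, 39/17)
  u_3 = (-6/13, 9/13, 0)

Apply the Gram-Schmidt recurrence
  u_1 = v_1
  u_i = v_i − Σ_{j<i} ((v_i · u_j) / (u_j · u_j)) · u_j.

Step by step this gives:
  u_1 = (-3, -2, 2)
  u_2 = (18/17, 12/17, 39/17)
  u_3 = (-6/13, 9/13, 0)

Orthogonality check:
  u_2 · u_1 = 0 (should be 0)
  u_3 · u_1 = 0 (should be 0)
  u_3 · u_2 = 0 (should be 0)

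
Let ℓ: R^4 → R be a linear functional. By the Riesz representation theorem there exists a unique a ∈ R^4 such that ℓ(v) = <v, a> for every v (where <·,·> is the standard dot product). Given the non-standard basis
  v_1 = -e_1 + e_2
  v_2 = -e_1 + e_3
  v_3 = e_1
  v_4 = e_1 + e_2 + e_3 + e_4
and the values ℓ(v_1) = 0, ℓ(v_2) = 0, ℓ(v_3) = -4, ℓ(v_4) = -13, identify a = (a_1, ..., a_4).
a = (-4, -4, -4, -1)

Write a = (a_1, ..., a_4) in the standard basis. For each basis vector v_i, ℓ(v_i) = <v_i, a> is a linear equation in the a_j's. Collect the n equations into a matrix system V a = ℓ, where row i of V is v_i (expressed in the standard basis). Since V is invertible (lower-triangular with 1s on the diagonal, up to permutation), solve by back-substitution:
  V =
[[-1, 1, 0, 0],
 [-1, 0, 1, 0],
 [1, 0, 0, 0],
 [1, 1, 1, 1]]
  V a = (0, 0, -4, -13)
Solving gives a = (-4, -4, -4, -1).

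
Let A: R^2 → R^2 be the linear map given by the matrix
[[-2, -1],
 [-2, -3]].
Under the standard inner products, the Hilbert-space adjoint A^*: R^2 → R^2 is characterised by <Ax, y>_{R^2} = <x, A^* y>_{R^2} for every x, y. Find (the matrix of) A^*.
A^* = A^T =
[[-2, -2],
 [-1, -3]]

For real matrices with standard dot products, the defining identity <Ax, y> = <x, A^* y> gives (Ax)^T y = x^T (A^*) y, i.e. x^T A^T y = x^T (A^*) y. Since this holds for all x, y, we must have A^* = A^T. Therefore
A^* =
[[-2, -2],
 [-1, -3]].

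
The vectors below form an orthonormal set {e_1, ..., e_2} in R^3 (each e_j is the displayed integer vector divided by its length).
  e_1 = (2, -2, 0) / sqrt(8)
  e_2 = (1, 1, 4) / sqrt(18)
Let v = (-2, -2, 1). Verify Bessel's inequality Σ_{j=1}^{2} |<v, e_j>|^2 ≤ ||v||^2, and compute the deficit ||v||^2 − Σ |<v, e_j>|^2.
Σ |<v, e_j>|^2 = 0; ||v||^2 = 9; deficit = 9

Write each e_j = u_j / sqrt(<u_j, u_j>) where u_j is the displayed integer vector. Then <v, e_j> = <v, u_j> / sqrt(<u_j, u_j>), so |<v, e_j>|^2 = <v, u_j>^2 / <u_j, u_j>.
Coefficients: <v, e_1> = 0/sqrt(8), <v, e_2> = 0/sqrt(18).
Square and sum: Σ |<v, e_j>|^2 = 0.
Compute ||v||^2 = v·v = 9.
Deficit = 9 − 0 = 9 ≥ 0, confirming Bessel's inequality. (The deficit equals ||v − Σ <v,e_j> e_j||^2, the squared distance from v to span{e_j}.)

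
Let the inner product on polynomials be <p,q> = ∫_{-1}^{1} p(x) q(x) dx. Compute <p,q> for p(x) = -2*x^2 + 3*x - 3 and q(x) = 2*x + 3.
<p,q> = -18

Expand the product: p(x)·q(x) = -4*x^3 + 3*x - 9.
∫_{-1}^{1} of each monomial x^k gives [2/(k+1) if k even, 0 if k odd]. Integrating term-by-term (or equivalently evaluating the antiderivative F(x) = -x^4 + 3*x^2/2 - 9*x at the endpoints):
  F(1) − F(−1) = -17/2 − (19/2) = -18.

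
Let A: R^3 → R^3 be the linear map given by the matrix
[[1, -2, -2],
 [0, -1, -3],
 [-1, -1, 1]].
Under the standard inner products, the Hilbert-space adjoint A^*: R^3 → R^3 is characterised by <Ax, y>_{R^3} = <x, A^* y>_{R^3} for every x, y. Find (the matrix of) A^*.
A^* = A^T =
[[1, 0, -1],
 [-2, -1, -1],
 [-2, -3, 1]]

For real matrices with standard dot products, the defining identity <Ax, y> = <x, A^* y> gives (Ax)^T y = x^T (A^*) y, i.e. x^T A^T y = x^T (A^*) y. Since this holds for all x, y, we must have A^* = A^T. Therefore
A^* =
[[1, 0, -1],
 [-2, -1, -1],
 [-2, -3, 1]].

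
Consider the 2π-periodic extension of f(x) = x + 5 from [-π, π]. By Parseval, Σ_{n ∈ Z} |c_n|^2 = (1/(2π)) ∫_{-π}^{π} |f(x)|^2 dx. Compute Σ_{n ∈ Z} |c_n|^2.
Σ |c_n|^2 = π^2/3 + 25

Expand and integrate term by term over [-π, π]:
  ∫ (x)^2 dx = 1·(2π^3/3); ∫ 2·1·(5)·x dx = 0 (odd integrand); ∫ 5^2 dx = 25·2π.
So (1/(2π)) ∫_{-π}^{π} (x + 5)^2 dx = 1π^2/3 + 25 = π^2/3 + 25.
Parseval ⇒ Σ |c_n|^2 = π^2/3 + 25.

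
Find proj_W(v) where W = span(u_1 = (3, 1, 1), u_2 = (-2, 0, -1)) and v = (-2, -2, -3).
proj_W(v) = (-3, -1, -1)

Set up U = [u_1 | ... | u_2] ∈ R^(3×2). The projector onto W = col(U) is P = U (U^T U)^(-1) U^T.
Compute U^T U =
  [11, -7]
  [-7, 5],
and U^T v = (-11, 7).
Solve U^T U · c = U^T v for the coefficients: c = (-1, 0). The projection is proj_W(v) = U c.
Check: (v - proj_W(v)) · u_1 = 0  (should be 0).
Check: (v - proj_W(v)) · u_2 = 0  (should be 0).
Result: proj_W(v) = (-3, -1, -1).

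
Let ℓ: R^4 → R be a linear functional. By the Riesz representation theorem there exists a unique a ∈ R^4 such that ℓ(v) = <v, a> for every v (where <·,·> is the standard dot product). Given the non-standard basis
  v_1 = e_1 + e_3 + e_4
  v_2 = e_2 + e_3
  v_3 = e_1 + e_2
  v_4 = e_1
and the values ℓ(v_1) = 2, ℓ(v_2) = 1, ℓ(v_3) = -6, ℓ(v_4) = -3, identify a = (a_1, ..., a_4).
a = (-3, -3, 4, 1)

Write a = (a_1, ..., a_4) in the standard basis. For each basis vector v_i, ℓ(v_i) = <v_i, a> is a linear equation in the a_j's. Collect the n equations into a matrix system V a = ℓ, where row i of V is v_i (expressed in the standard basis). Since V is invertible (lower-triangular with 1s on the diagonal, up to permutation), solve by back-substitution:
  V =
[[1, 0, 1, 1],
 [0, 1, 1, 0],
 [1, 1, 0, 0],
 [1, 0, 0, 0]]
  V a = (2, 1, -6, -3)
Solving gives a = (-3, -3, 4, 1).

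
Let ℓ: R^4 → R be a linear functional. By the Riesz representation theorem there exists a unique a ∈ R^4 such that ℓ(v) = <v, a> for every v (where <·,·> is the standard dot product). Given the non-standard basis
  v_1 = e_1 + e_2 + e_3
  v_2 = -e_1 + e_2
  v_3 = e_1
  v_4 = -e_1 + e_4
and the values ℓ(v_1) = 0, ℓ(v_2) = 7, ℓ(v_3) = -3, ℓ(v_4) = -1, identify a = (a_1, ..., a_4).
a = (-3, 4, -1, -4)

Write a = (a_1, ..., a_4) in the standard basis. For each basis vector v_i, ℓ(v_i) = <v_i, a> is a linear equation in the a_j's. Collect the n equations into a matrix system V a = ℓ, where row i of V is v_i (expressed in the standard basis). Since V is invertible (lower-triangular with 1s on the diagonal, up to permutation), solve by back-substitution:
  V =
[[1, 1, 1, 0],
 [-1, 1, 0, 0],
 [1, 0, 0, 0],
 [-1, 0, 0, 1]]
  V a = (0, 7, -3, -1)
Solving gives a = (-3, 4, -1, -4).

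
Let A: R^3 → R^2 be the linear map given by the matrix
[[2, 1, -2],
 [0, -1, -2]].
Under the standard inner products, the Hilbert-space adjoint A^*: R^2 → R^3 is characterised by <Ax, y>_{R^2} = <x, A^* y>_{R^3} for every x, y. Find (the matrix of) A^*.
A^* = A^T =
[[2, 0],
 [1, -1],
 [-2, -2]]

For real matrices with standard dot products, the defining identity <Ax, y> = <x, A^* y> gives (Ax)^T y = x^T (A^*) y, i.e. x^T A^T y = x^T (A^*) y. Since this holds for all x, y, we must have A^* = A^T. Therefore
A^* =
[[2, 0],
 [1, -1],
 [-2, -2]].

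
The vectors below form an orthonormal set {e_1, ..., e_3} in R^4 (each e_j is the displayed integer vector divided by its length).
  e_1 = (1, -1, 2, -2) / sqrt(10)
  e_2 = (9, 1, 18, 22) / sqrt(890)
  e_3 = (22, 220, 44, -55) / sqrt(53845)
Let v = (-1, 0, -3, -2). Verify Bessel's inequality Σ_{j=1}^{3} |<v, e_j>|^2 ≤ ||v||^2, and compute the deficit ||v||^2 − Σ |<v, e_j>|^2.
Σ |<v, e_j>|^2 = 69/5; ||v||^2 = 14; deficit = 1/5

Write each e_j = u_j / sqrt(<u_j, u_j>) where u_j is the displayed integer vector. Then <v, e_j> = <v, u_j> / sqrt(<u_j, u_j>), so |<v, e_j>|^2 = <v, u_j>^2 / <u_j, u_j>.
Coefficients: <v, e_1> = -3/sqrt(10), <v, e_2> = -107/sqrt(890), <v, e_3> = -44/sqrt(53845).
Square and sum: Σ |<v, e_j>|^2 = 69/5.
Compute ||v||^2 = v·v = 14.
Deficit = 14 − 69/5 = 1/5 ≥ 0, confirming Bessel's inequality. (The deficit equals ||v − Σ <v,e_j> e_j||^2, the squared distance from v to span{e_j}.)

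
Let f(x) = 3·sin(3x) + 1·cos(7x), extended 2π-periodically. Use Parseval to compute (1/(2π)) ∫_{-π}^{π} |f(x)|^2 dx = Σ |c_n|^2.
Σ |c_n|^2 = 5

Expand |f|^2 and use orthogonality of {sin(nx), cos(mx)} on [-π, π]:
  ∫_{-π}^{π} sin(nx)^2 dx = π, ∫ cos(mx)^2 dx = π, and cross terms integrate to 0.
So ∫_{-π}^{π} f(x)^2 dx = 3^2 · π + 1^2 · π = (9 + 1)π.
Divide by 2π: (9 + 1)/2 = 5.
By Parseval, this equals Σ |c_n|^2.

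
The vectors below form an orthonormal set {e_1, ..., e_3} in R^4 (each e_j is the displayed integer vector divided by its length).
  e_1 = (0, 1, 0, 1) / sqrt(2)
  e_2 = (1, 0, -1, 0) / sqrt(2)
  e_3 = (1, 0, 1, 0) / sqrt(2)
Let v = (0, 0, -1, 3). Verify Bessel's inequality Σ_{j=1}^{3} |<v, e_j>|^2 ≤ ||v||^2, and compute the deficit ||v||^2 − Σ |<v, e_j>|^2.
Σ |<v, e_j>|^2 = 11/2; ||v||^2 = 10; deficit = 9/2

Write each e_j = u_j / sqrt(<u_j, u_j>) where u_j is the displayed integer vector. Then <v, e_j> = <v, u_j> / sqrt(<u_j, u_j>), so |<v, e_j>|^2 = <v, u_j>^2 / <u_j, u_j>.
Coefficients: <v, e_1> = 3/sqrt(2), <v, e_2> = 1/sqrt(2), <v, e_3> = -1/sqrt(2).
Square and sum: Σ |<v, e_j>|^2 = 11/2.
Compute ||v||^2 = v·v = 10.
Deficit = 10 − 11/2 = 9/2 ≥ 0, confirming Bessel's inequality. (The deficit equals ||v − Σ <v,e_j> e_j||^2, the squared distance from v to span{e_j}.)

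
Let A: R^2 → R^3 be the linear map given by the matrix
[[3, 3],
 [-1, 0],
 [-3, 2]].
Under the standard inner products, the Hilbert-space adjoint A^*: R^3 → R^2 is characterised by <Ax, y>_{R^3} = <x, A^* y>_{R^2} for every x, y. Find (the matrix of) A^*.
A^* = A^T =
[[3, -1, -3],
 [3, 0, 2]]

For real matrices with standard dot products, the defining identity <Ax, y> = <x, A^* y> gives (Ax)^T y = x^T (A^*) y, i.e. x^T A^T y = x^T (A^*) y. Since this holds for all x, y, we must have A^* = A^T. Therefore
A^* =
[[3, -1, -3],
 [3, 0, 2]].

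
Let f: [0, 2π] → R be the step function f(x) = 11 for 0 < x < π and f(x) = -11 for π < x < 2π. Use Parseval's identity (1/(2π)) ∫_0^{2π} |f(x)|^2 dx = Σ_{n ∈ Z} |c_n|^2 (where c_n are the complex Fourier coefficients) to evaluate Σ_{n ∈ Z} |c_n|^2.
Σ |c_n|^2 = 121

Parseval equates the L^2 energy of f (normalised by 1/(2π)) with the ℓ^2 sum of its Fourier coefficients: (1/(2π)) ∫_0^{2π} |f|^2 = Σ |c_n|^2.
Compute the left side: (1/(2π)) [∫_0^π 11^2 dx + ∫_π^{2π} (-11)^2 dx] = (1/(2π)) · (121π + 121π) = (121 + 121)/2 = 121.
So Σ_{n ∈ Z} |c_n|^2 = 121.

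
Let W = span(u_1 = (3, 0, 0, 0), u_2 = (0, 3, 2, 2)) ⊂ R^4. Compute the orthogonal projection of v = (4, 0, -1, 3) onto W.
proj_W(v) = (4, 12/17, 8/17, 8/17)

Set up U = [u_1 | ... | u_2] ∈ R^(4×2). The projector onto W = col(U) is P = U (U^T U)^(-1) U^T.
Compute U^T U =
  [9, 0]
  [0, 17],
and U^T v = (12, 4).
Solve U^T U · c = U^T v for the coefficients: c = (4/3, 4/17). The projection is proj_W(v) = U c.
Check: (v - proj_W(v)) · u_1 = 0  (should be 0).
Check: (v - proj_W(v)) · u_2 = 0  (should be 0).
Result: proj_W(v) = (4, 12/17, 8/17, 8/17).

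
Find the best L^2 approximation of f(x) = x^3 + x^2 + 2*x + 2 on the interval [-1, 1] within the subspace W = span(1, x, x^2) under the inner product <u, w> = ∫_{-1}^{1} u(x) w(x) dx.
g(x) = x^2 + 13*x/5 + 2

The best approximation g ∈ W is the orthogonal projection of f onto W. Writing g = a_0 + a_1 x + a_2 x^2, the coefficients solve the normal equations G · a = b where
  G_{ij} = <φ_i, φ_j> and b_i = <f, φ_i>, with φ_0 = 1, φ_1 = x, φ_2 = x^2.
G =
  [2, 0, 2/3]
  [0, 2/3, 0]
  [2/3, 0, 2/5],
b = (14/3, 26/15, 26/15).
Solving gives a_0 = 2, a_1 = 13/5, a_2 = 1, so
  g(x) = x^2 + 13*x/5 + 2.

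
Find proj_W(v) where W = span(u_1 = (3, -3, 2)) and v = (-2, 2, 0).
proj_W(v) = (-18/11, 18/11, -12/11)

Set up U = [u_1 | ... | u_1] ∈ R^(3×1). The projector onto W = col(U) is P = U (U^T U)^(-1) U^T.
Compute U^T U =
  [22],
and U^T v = (-12).
Solve U^T U · c = U^T v for the coefficients: c = (-6/11). The projection is proj_W(v) = U c.
Check: (v - proj_W(v)) · u_1 = 0  (should be 0).
Result: proj_W(v) = (-18/11, 18/11, -12/11).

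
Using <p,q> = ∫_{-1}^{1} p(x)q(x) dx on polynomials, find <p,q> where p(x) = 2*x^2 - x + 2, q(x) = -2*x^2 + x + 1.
<p,q> = 2/5

Expand the product: p(x)·q(x) = -4*x^4 + 4*x^3 - 3*x^2 + x + 2.
∫_{-1}^{1} of each monomial x^k gives [2/(k+1) if k even, 0 if k odd]. Integrating term-by-term (or equivalently evaluating the antiderivative F(x) = -4*x^5/5 + x^4 - x^3 + x^2/2 + 2*x at the endpoints):
  F(1) − F(−1) = 17/10 − (13/10) = 2/5.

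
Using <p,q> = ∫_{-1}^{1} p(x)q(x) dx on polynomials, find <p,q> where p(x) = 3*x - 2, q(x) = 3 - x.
<p,q> = -14

Expand the product: p(x)·q(x) = -3*x^2 + 11*x - 6.
∫_{-1}^{1} of each monomial x^k gives [2/(k+1) if k even, 0 if k odd]. Integrating term-by-term (or equivalently evaluating the antiderivative F(x) = -x^3 + 11*x^2/2 - 6*x at the endpoints):
  F(1) − F(−1) = -3/2 − (25/2) = -14.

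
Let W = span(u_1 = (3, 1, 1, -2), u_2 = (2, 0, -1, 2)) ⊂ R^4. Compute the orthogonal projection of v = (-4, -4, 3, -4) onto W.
proj_W(v) = (-319/67, -13/67, 127/67, -254/67)

Set up U = [u_1 | ... | u_2] ∈ R^(4×2). The projector onto W = col(U) is P = U (U^T U)^(-1) U^T.
Compute U^T U =
  [15, 1]
  [1, 9],
and U^T v = (-5, -19).
Solve U^T U · c = U^T v for the coefficients: c = (-13/67, -140/67). The projection is proj_W(v) = U c.
Check: (v - proj_W(v)) · u_1 = 0  (should be 0).
Check: (v - proj_W(v)) · u_2 = 0  (should be 0).
Result: proj_W(v) = (-319/67, -13/67, 127/67, -254/67).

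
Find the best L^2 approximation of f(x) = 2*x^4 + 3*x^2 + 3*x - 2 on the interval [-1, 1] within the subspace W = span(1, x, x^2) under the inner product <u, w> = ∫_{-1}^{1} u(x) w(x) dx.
g(x) = 33*x^2/7 + 3*x - 76/35

The best approximation g ∈ W is the orthogonal projection of f onto W. Writing g = a_0 + a_1 x + a_2 x^2, the coefficients solve the normal equations G · a = b where
  G_{ij} = <φ_i, φ_j> and b_i = <f, φ_i>, with φ_0 = 1, φ_1 = x, φ_2 = x^2.
G =
  [2, 0, 2/3]
  [0, 2/3, 0]
  [2/3, 0, 2/5],
b = (-6/5, 2, 46/105).
Solving gives a_0 = -76/35, a_1 = 3, a_2 = 33/7, so
  g(x) = 33*x^2/7 + 3*x - 76/35.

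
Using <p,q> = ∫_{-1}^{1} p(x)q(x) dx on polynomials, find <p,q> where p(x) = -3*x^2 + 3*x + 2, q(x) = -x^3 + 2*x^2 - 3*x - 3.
<p,q> = -194/15

Expand the product: p(x)·q(x) = 3*x^5 - 9*x^4 + 13*x^3 + 4*x^2 - 15*x - 6.
∫_{-1}^{1} of each monomial x^k gives [2/(k+1) if k even, 0 if k odd]. Integrating term-by-term (or equivalently evaluating the antiderivative F(x) = x^6/2 - 9*x^5/5 + 13*x^4/4 + 4*x^3/3 - 15*x^2/2 - 6*x at the endpoints):
  F(1) − F(−1) = -613/60 − (163/60) = -194/15.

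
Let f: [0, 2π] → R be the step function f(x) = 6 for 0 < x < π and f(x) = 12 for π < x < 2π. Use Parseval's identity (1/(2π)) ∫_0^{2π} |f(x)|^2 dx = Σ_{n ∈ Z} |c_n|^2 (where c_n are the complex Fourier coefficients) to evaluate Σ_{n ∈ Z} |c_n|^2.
Σ |c_n|^2 = 90

Parseval equates the L^2 energy of f (normalised by 1/(2π)) with the ℓ^2 sum of its Fourier coefficients: (1/(2π)) ∫_0^{2π} |f|^2 = Σ |c_n|^2.
Compute the left side: (1/(2π)) [∫_0^π 6^2 dx + ∫_π^{2π} 12^2 dx] = (1/(2π)) · (36π + 144π) = (36 + 144)/2 = 90.
So Σ_{n ∈ Z} |c_n|^2 = 90.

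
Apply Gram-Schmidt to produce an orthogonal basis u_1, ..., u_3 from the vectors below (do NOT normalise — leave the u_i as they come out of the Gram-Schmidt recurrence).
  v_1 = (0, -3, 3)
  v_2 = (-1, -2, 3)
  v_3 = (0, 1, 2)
Orthogonal basis:
  u_1 = (0, -3, 3)
  u_2 = (-1, 1/2, 1/2)
  u_3 = (1, 1, 1)

Apply the Gram-Schmidt recurrence
  u_1 = v_1
  u_i = v_i − Σ_{j<i} ((v_i · u_j) / (u_j · u_j)) · u_j.

Step by step this gives:
  u_1 = (0, -3, 3)
  u_2 = (-1, 1/2, 1/2)
  u_3 = (1, 1, 1)

Orthogonality check:
  u_2 · u_1 = 0 (should be 0)
  u_3 · u_1 = 0 (should be 0)
  u_3 · u_2 = 0 (should be 0)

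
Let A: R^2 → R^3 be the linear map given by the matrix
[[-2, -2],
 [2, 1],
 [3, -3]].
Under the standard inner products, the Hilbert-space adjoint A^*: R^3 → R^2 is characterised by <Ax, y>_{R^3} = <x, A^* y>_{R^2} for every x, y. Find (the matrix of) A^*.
A^* = A^T =
[[-2, 2, 3],
 [-2, 1, -3]]

For real matrices with standard dot products, the defining identity <Ax, y> = <x, A^* y> gives (Ax)^T y = x^T (A^*) y, i.e. x^T A^T y = x^T (A^*) y. Since this holds for all x, y, we must have A^* = A^T. Therefore
A^* =
[[-2, 2, 3],
 [-2, 1, -3]].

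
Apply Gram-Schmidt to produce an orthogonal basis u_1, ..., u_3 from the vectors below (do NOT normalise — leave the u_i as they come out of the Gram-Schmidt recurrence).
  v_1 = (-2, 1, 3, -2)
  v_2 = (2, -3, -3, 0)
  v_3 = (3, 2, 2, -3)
Orthogonal basis:
  u_1 = (-2, 1, 3, -2)
  u_2 = (2/9, -19/9, -1/3, -16/9)
  u_3 = (27/7, 13/7, 5/7, -13/7)

Apply the Gram-Schmidt recurrence
  u_1 = v_1
  u_i = v_i − Σ_{j<i} ((v_i · u_j) / (u_j · u_j)) · u_j.

Step by step this gives:
  u_1 = (-2, 1, 3, -2)
  u_2 = (2/9, -19/9, -1/3, -16/9)
  u_3 = (27/7, 13/7, 5/7, -13/7)

Orthogonality check:
  u_2 · u_1 = 0 (should be 0)
  u_3 · u_1 = 0 (should be 0)
  u_3 · u_2 = 0 (should be 0)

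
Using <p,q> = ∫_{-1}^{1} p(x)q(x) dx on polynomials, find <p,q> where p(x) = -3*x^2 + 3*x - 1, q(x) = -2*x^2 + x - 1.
<p,q> = 146/15

Expand the product: p(x)·q(x) = 6*x^4 - 9*x^3 + 8*x^2 - 4*x + 1.
∫_{-1}^{1} of each monomial x^k gives [2/(k+1) if k even, 0 if k odd]. Integrating term-by-term (or equivalently evaluating the antiderivative F(x) = 6*x^5/5 - 9*x^4/4 + 8*x^3/3 - 2*x^2 + x at the endpoints):
  F(1) − F(−1) = 37/60 − (-547/60) = 146/15.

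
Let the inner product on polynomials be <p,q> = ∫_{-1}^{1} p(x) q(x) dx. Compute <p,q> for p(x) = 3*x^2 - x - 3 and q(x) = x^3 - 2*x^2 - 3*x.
<p,q> = 16/5

Expand the product: p(x)·q(x) = 3*x^5 - 7*x^4 - 10*x^3 + 9*x^2 + 9*x.
∫_{-1}^{1} of each monomial x^k gives [2/(k+1) if k even, 0 if k odd]. Integrating term-by-term (or equivalently evaluating the antiderivative F(x) = x^6/2 - 7*x^5/5 - 5*x^4/2 + 3*x^3 + 9*x^2/2 at the endpoints):
  F(1) − F(−1) = 41/10 − (9/10) = 16/5.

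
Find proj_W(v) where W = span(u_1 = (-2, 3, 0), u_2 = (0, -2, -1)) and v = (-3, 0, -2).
proj_W(v) = (-84/29, 2/29, -62/29)

Set up U = [u_1 | ... | u_2] ∈ R^(3×2). The projector onto W = col(U) is P = U (U^T U)^(-1) U^T.
Compute U^T U =
  [13, -6]
  [-6, 5],
and U^T v = (6, 2).
Solve U^T U · c = U^T v for the coefficients: c = (42/29, 62/29). The projection is proj_W(v) = U c.
Check: (v - proj_W(v)) · u_1 = 0  (should be 0).
Check: (v - proj_W(v)) · u_2 = 0  (should be 0).
Result: proj_W(v) = (-84/29, 2/29, -62/29).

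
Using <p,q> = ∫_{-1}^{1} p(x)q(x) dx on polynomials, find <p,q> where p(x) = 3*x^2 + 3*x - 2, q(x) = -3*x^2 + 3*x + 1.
<p,q> = 22/5

Expand the product: p(x)·q(x) = -9*x^4 + 18*x^2 - 3*x - 2.
∫_{-1}^{1} of each monomial x^k gives [2/(k+1) if k even, 0 if k odd]. Integrating term-by-term (or equivalently evaluating the antiderivative F(x) = -9*x^5/5 + 6*x^3 - 3*x^2/2 - 2*x at the endpoints):
  F(1) − F(−1) = 7/10 − (-37/10) = 22/5.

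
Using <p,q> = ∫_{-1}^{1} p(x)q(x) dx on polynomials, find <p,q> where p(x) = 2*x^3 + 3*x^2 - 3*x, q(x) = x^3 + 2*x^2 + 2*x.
<p,q> = -22/35

Expand the product: p(x)·q(x) = 2*x^6 + 7*x^5 + 7*x^4 - 6*x^2.
∫_{-1}^{1} of each monomial x^k gives [2/(k+1) if k even, 0 if k odd]. Integrating term-by-term (or equivalently evaluating the antiderivative F(x) = 2*x^7/7 + 7*x^6/6 + 7*x^5/5 - 2*x^3 at the endpoints):
  F(1) − F(−1) = 179/210 − (311/210) = -22/35.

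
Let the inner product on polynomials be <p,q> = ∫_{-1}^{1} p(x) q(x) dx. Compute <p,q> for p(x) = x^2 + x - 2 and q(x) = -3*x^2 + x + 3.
<p,q> = -98/15

Expand the product: p(x)·q(x) = -3*x^4 - 2*x^3 + 10*x^2 + x - 6.
∫_{-1}^{1} of each monomial x^k gives [2/(k+1) if k even, 0 if k odd]. Integrating term-by-term (or equivalently evaluating the antiderivative F(x) = -3*x^5/5 - x^4/2 + 10*x^3/3 + x^2/2 - 6*x at the endpoints):
  F(1) − F(−1) = -49/15 − (49/15) = -98/15.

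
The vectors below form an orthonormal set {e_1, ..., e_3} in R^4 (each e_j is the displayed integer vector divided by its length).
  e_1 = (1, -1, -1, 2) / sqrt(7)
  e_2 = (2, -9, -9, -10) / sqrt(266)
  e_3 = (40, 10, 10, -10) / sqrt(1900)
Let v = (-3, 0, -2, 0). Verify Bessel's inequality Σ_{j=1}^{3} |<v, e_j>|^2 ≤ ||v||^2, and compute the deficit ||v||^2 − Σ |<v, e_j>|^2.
Σ |<v, e_j>|^2 = 11; ||v||^2 = 13; deficit = 2

Write each e_j = u_j / sqrt(<u_j, u_j>) where u_j is the displayed integer vector. Then <v, e_j> = <v, u_j> / sqrt(<u_j, u_j>), so |<v, e_j>|^2 = <v, u_j>^2 / <u_j, u_j>.
Coefficients: <v, e_1> = -1/sqrt(7), <v, e_2> = 12/sqrt(266), <v, e_3> = -140/sqrt(1900).
Square and sum: Σ |<v, e_j>|^2 = 11.
Compute ||v||^2 = v·v = 13.
Deficit = 13 − 11 = 2 ≥ 0, confirming Bessel's inequality. (The deficit equals ||v − Σ <v,e_j> e_j||^2, the squared distance from v to span{e_j}.)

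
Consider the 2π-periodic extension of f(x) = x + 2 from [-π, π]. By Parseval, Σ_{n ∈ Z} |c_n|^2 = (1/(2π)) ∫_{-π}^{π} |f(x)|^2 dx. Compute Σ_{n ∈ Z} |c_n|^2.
Σ |c_n|^2 = π^2/3 + 4

Expand and integrate term by term over [-π, π]:
  ∫ (x)^2 dx = 1·(2π^3/3); ∫ 2·1·(2)·x dx = 0 (odd integrand); ∫ 2^2 dx = 4·2π.
So (1/(2π)) ∫_{-π}^{π} (x + 2)^2 dx = 1π^2/3 + 4 = π^2/3 + 4.
Parseval ⇒ Σ |c_n|^2 = π^2/3 + 4.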